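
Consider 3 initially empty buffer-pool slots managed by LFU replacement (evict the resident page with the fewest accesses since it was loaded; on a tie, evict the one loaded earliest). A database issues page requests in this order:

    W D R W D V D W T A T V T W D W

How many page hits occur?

W: miss, frames {W}
D: miss, frames {W,D}
R: miss, frames {W,D,R}
W: hit
D: hit
V: miss, evict R, frames {W,D,V}
D: hit
W: hit
T: miss, evict V, frames {W,D,T}
A: miss, evict T, frames {W,D,A}
T: miss, evict A, frames {W,D,T}
V: miss, evict T, frames {W,D,V}
T: miss, evict V, frames {W,D,T}
W: hit
D: hit
W: hit
Hits: 7.

7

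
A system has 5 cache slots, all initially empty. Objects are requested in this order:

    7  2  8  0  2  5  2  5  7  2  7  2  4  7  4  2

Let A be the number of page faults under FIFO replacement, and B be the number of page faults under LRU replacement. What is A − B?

2

Under FIFO: F F F F . F . . . . . . F F . F → 8 faults.
Under LRU: F F F F . F . . . . . . F . . . → 6 faults.
A − B = 8 − 6 = 2.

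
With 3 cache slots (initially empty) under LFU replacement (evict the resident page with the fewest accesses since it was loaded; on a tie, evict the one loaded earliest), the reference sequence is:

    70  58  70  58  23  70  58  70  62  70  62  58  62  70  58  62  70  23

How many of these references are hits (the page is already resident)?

70: fault, frames {70}
58: fault, frames {70,58}
70: hit
58: hit
23: fault, frames {70,58,23}
70: hit
58: hit
70: hit
62: fault, evict 23, frames {70,58,62}
70: hit
62: hit
58: hit
62: hit
70: hit
58: hit
62: hit
70: hit
23: fault, evict 62, frames {70,58,23}
Hits: 13.

13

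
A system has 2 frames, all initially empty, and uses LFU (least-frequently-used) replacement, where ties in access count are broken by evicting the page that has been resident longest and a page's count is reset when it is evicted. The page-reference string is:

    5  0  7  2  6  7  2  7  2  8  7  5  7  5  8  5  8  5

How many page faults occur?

5: fault, frames {5}
0: fault, frames {5,0}
7: fault, evict 5, frames {0,7}
2: fault, evict 0, frames {7,2}
6: fault, evict 7, frames {2,6}
7: fault, evict 2, frames {6,7}
2: fault, evict 6, frames {7,2}
7: hit
2: hit
8: fault, evict 7, frames {2,8}
7: fault, evict 8, frames {2,7}
5: fault, evict 7, frames {2,5}
7: fault, evict 5, frames {2,7}
5: fault, evict 7, frames {2,5}
8: fault, evict 5, frames {2,8}
5: fault, evict 8, frames {2,5}
8: fault, evict 5, frames {2,8}
5: fault, evict 8, frames {2,5}
Page faults: 16.

16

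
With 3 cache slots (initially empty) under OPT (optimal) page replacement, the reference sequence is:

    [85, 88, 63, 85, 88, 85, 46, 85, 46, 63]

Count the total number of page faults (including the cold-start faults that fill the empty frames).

4

85 → miss, frames [85]
88 → miss, frames [85, 88]
63 → miss, frames [85, 88, 63]
85 → hit
88 → hit
85 → hit
46 → miss, evict 88, frames [85, 63, 46]
85 → hit
46 → hit
63 → hit
Page faults: 4.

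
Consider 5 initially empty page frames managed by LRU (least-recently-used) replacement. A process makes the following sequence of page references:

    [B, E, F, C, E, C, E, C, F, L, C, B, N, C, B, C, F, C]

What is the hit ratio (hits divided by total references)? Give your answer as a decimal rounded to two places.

B -> fault, frames [B]
E -> fault, frames [B, E]
F -> fault, frames [B, E, F]
C -> fault, frames [B, E, F, C]
E -> hit
C -> hit
E -> hit
C -> hit
F -> hit
L -> fault, frames [B, E, C, F, L]
C -> hit
B -> hit
N -> fault, evict E, frames [F, L, C, B, N]
C -> hit
B -> hit
C -> hit
F -> hit
C -> hit
Hits: 12 of 18 references → 12/18 = 0.6667.

0.67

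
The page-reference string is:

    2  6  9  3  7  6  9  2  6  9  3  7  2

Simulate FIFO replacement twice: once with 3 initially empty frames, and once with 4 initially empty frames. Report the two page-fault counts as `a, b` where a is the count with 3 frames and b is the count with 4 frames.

10, 11

3 frames: F F F F F F F F . . F F . → 10 faults.
4 frames: F F F F F . . F F F F F F → 11 faults.
11 > 10: adding a frame increased faults — Belady's anomaly.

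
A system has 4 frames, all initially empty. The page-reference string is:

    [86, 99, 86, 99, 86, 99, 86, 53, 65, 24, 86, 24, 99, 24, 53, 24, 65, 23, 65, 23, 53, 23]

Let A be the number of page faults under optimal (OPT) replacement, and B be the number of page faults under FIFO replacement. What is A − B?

Under OPT: F F . . . . . F F F . . . . . . F F . . . . → 7 faults.
Under FIFO: F F . . . . . F F F F . F . F . F F . . . . → 10 faults.
A − B = 7 − 10 = -3.

-3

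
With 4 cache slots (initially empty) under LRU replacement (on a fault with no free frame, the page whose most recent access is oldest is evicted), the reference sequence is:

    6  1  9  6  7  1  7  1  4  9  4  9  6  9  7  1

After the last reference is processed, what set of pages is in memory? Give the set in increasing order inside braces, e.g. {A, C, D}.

6: miss, frames [6]
1: miss, frames [6, 1]
9: miss, frames [6, 1, 9]
6: hit
7: miss, frames [1, 9, 6, 7]
1: hit
7: hit
1: hit
4: miss, evict 9, frames [6, 7, 1, 4]
9: miss, evict 6, frames [7, 1, 4, 9]
4: hit
9: hit
6: miss, evict 7, frames [1, 4, 9, 6]
9: hit
7: miss, evict 1, frames [4, 6, 9, 7]
1: miss, evict 4, frames [6, 9, 7, 1]

{1, 6, 7, 9}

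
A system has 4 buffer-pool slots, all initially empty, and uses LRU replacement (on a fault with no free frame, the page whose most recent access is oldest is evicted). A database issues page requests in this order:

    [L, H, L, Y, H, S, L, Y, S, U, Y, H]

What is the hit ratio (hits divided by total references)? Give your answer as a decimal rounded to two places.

0.50

L: fault, frames (L)
H: fault, frames (L H)
L: hit
Y: fault, frames (H L Y)
H: hit
S: fault, frames (L Y H S)
L: hit
Y: hit
S: hit
U: fault, evict H, frames (L Y S U)
Y: hit
H: fault, evict L, frames (S U Y H)
Hits: 6 of 12 references → 6/12 = 0.5000.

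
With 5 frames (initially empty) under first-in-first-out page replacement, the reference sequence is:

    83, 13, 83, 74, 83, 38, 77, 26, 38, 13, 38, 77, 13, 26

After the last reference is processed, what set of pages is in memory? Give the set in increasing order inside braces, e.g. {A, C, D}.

83: fault, frames [83]
13: fault, frames [83, 13]
83: hit
74: fault, frames [83, 13, 74]
83: hit
38: fault, frames [83, 13, 74, 38]
77: fault, frames [83, 13, 74, 38, 77]
26: fault, evict 83, frames [13, 74, 38, 77, 26]
38: hit
13: hit
38: hit
77: hit
13: hit
26: hit

{13, 26, 38, 74, 77}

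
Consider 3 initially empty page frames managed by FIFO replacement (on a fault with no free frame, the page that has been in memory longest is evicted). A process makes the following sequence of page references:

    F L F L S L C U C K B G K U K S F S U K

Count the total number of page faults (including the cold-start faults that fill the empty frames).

F -> fault, frames (F)
L -> fault, frames (F L)
F -> hit
L -> hit
S -> fault, frames (F L S)
L -> hit
C -> fault, evict F, frames (L S C)
U -> fault, evict L, frames (S C U)
C -> hit
K -> fault, evict S, frames (C U K)
B -> fault, evict C, frames (U K B)
G -> fault, evict U, frames (K B G)
K -> hit
U -> fault, evict K, frames (B G U)
K -> fault, evict B, frames (G U K)
S -> fault, evict G, frames (U K S)
F -> fault, evict U, frames (K S F)
S -> hit
U -> fault, evict K, frames (S F U)
K -> fault, evict S, frames (F U K)
Page faults: 14.

14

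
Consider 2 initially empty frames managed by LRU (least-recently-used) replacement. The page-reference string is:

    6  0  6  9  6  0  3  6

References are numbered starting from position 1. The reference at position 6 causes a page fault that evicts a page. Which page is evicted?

9

pos 1: 6: miss, frames (6)
pos 2: 0: miss, frames (6 0)
pos 3: 6: hit
pos 4: 9: miss, evict 0, frames (6 9)
pos 5: 6: hit
pos 6: 0: miss, evict 9, frames (6 0)
At position 6, page 9 is evicted.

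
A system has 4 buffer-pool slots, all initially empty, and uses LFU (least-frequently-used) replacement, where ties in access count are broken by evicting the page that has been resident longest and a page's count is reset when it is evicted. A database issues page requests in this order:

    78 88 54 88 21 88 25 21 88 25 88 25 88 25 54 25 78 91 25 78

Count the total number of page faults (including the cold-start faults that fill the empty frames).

78 → miss, frames [78]
88 → miss, frames [78, 88]
54 → miss, frames [78, 88, 54]
88 → hit
21 → miss, frames [78, 88, 54, 21]
88 → hit
25 → miss, evict 78, frames [88, 54, 21, 25]
21 → hit
88 → hit
25 → hit
88 → hit
25 → hit
88 → hit
25 → hit
54 → hit
25 → hit
78 → miss, evict 54, frames [88, 21, 25, 78]
91 → miss, evict 78, frames [88, 21, 25, 91]
25 → hit
78 → miss, evict 91, frames [88, 21, 25, 78]
Page faults: 8.

8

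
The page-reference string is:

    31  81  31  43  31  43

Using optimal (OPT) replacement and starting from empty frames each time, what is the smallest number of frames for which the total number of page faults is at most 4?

2

f=1: 6 faults
f=2: 3 faults
f=3: 3 faults
Smallest f with faults ≤ 4 is 2.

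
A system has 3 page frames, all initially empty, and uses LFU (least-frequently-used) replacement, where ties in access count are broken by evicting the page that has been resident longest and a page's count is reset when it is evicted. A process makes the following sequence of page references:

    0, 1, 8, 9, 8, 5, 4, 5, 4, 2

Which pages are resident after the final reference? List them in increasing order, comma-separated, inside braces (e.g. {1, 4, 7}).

0: miss, frames {0}
1: miss, frames {0,1}
8: miss, frames {0,1,8}
9: miss, evict 0, frames {1,8,9}
8: hit
5: miss, evict 1, frames {8,9,5}
4: miss, evict 9, frames {8,5,4}
5: hit
4: hit
2: miss, evict 8, frames {5,4,2}

{2, 4, 5}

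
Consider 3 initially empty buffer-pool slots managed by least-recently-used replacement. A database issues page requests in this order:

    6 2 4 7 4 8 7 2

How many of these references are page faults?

6

6 → fault, frames (6)
2 → fault, frames (6 2)
4 → fault, frames (6 2 4)
7 → fault, evict 6, frames (2 4 7)
4 → hit
8 → fault, evict 2, frames (7 4 8)
7 → hit
2 → fault, evict 4, frames (8 7 2)
Page faults: 6.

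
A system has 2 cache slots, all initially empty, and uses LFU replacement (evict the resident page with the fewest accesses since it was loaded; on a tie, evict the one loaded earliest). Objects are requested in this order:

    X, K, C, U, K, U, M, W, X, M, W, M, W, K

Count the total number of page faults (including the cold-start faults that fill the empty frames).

X -> fault, frames (X)
K -> fault, frames (X K)
C -> fault, evict X, frames (K C)
U -> fault, evict K, frames (C U)
K -> fault, evict C, frames (U K)
U -> hit
M -> fault, evict K, frames (U M)
W -> fault, evict M, frames (U W)
X -> fault, evict W, frames (U X)
M -> fault, evict X, frames (U M)
W -> fault, evict M, frames (U W)
M -> fault, evict W, frames (U M)
W -> fault, evict M, frames (U W)
K -> fault, evict W, frames (U K)
Page faults: 13.

13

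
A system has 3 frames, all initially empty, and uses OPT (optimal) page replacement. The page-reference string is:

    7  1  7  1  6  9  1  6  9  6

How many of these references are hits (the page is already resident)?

7 -> fault, frames (7)
1 -> fault, frames (7 1)
7 -> hit
1 -> hit
6 -> fault, frames (7 1 6)
9 -> fault, evict 7, frames (1 6 9)
1 -> hit
6 -> hit
9 -> hit
6 -> hit
Hits: 6.

6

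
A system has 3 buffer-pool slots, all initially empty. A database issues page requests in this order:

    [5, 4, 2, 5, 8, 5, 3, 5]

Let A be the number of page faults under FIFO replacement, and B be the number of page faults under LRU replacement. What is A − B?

1

Under FIFO: F F F . F F F . → 6 faults.
Under LRU: F F F . F . F . → 5 faults.
A − B = 6 − 5 = 1.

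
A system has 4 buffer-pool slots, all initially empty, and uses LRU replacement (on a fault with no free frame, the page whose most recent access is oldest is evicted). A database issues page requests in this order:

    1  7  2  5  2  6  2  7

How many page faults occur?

1: miss, frames (1)
7: miss, frames (1 7)
2: miss, frames (1 7 2)
5: miss, frames (1 7 2 5)
2: hit
6: miss, evict 1, frames (7 5 2 6)
2: hit
7: hit
Page faults: 5.

5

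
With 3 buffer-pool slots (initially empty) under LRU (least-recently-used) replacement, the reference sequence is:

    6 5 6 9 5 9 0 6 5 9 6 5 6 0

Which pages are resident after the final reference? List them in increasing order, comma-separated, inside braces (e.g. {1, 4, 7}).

6: fault, frames (6)
5: fault, frames (6 5)
6: hit
9: fault, frames (5 6 9)
5: hit
9: hit
0: fault, evict 6, frames (5 9 0)
6: fault, evict 5, frames (9 0 6)
5: fault, evict 9, frames (0 6 5)
9: fault, evict 0, frames (6 5 9)
6: hit
5: hit
6: hit
0: fault, evict 9, frames (5 6 0)

{0, 5, 6}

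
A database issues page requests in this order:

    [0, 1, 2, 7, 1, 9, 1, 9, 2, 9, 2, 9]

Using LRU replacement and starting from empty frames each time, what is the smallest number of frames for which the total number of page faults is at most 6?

f=1: 12 faults
f=2: 7 faults
f=3: 6 faults
f=4: 5 faults
f=5: 5 faults
Smallest f with faults ≤ 6 is 3.

3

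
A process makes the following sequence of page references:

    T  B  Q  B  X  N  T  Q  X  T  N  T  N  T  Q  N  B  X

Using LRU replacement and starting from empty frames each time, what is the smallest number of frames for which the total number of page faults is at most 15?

2

f=1: 18 faults
f=2: 14 faults
f=3: 12 faults
f=4: 9 faults
f=5: 5 faults
Smallest f with faults ≤ 15 is 2.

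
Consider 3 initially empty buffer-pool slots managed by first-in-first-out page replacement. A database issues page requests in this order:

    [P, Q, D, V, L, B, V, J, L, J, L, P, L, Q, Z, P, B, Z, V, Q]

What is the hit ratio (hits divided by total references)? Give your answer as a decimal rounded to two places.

P -> miss, frames {P}
Q -> miss, frames {P,Q}
D -> miss, frames {P,Q,D}
V -> miss, evict P, frames {Q,D,V}
L -> miss, evict Q, frames {D,V,L}
B -> miss, evict D, frames {V,L,B}
V -> hit
J -> miss, evict V, frames {L,B,J}
L -> hit
J -> hit
L -> hit
P -> miss, evict L, frames {B,J,P}
L -> miss, evict B, frames {J,P,L}
Q -> miss, evict J, frames {P,L,Q}
Z -> miss, evict P, frames {L,Q,Z}
P -> miss, evict L, frames {Q,Z,P}
B -> miss, evict Q, frames {Z,P,B}
Z -> hit
V -> miss, evict Z, frames {P,B,V}
Q -> miss, evict P, frames {B,V,Q}
Hits: 5 of 20 references → 5/20 = 0.2500.

0.25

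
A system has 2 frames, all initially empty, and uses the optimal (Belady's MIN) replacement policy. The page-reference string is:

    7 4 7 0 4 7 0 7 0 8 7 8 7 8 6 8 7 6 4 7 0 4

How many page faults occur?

9

7 → fault, frames (7)
4 → fault, frames (7 4)
7 → hit
0 → fault, evict 7, frames (4 0)
4 → hit
7 → fault, evict 4, frames (0 7)
0 → hit
7 → hit
0 → hit
8 → fault, evict 0, frames (7 8)
7 → hit
8 → hit
7 → hit
8 → hit
6 → fault, evict 7, frames (8 6)
8 → hit
7 → fault, evict 8, frames (6 7)
6 → hit
4 → fault, evict 6, frames (7 4)
7 → hit
0 → fault, evict 7, frames (4 0)
4 → hit
Page faults: 9.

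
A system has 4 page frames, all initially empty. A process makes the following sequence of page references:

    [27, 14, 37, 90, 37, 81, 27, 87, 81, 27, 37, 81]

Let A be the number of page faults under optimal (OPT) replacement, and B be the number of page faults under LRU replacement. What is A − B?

-1

Under OPT: F F F F . F . F . . . . → 6 faults.
Under LRU: F F F F . F F F . . . . → 7 faults.
A − B = 6 − 7 = -1.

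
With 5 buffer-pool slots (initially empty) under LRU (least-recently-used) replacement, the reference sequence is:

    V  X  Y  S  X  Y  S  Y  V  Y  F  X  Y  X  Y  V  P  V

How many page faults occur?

6

V: miss, frames [V]
X: miss, frames [V, X]
Y: miss, frames [V, X, Y]
S: miss, frames [V, X, Y, S]
X: hit
Y: hit
S: hit
Y: hit
V: hit
Y: hit
F: miss, frames [X, S, V, Y, F]
X: hit
Y: hit
X: hit
Y: hit
V: hit
P: miss, evict S, frames [F, X, Y, V, P]
V: hit
Page faults: 6.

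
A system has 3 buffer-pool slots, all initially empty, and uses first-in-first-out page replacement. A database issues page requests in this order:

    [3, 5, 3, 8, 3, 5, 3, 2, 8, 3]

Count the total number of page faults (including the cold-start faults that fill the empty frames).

5

3 -> fault, frames {3}
5 -> fault, frames {3,5}
3 -> hit
8 -> fault, frames {3,5,8}
3 -> hit
5 -> hit
3 -> hit
2 -> fault, evict 3, frames {5,8,2}
8 -> hit
3 -> fault, evict 5, frames {8,2,3}
Page faults: 5.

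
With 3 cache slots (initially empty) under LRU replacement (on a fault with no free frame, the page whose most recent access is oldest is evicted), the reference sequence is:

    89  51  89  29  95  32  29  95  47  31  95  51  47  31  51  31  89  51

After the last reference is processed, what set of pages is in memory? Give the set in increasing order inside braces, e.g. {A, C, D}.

89 -> fault, frames [89]
51 -> fault, frames [89, 51]
89 -> hit
29 -> fault, frames [51, 89, 29]
95 -> fault, evict 51, frames [89, 29, 95]
32 -> fault, evict 89, frames [29, 95, 32]
29 -> hit
95 -> hit
47 -> fault, evict 32, frames [29, 95, 47]
31 -> fault, evict 29, frames [95, 47, 31]
95 -> hit
51 -> fault, evict 47, frames [31, 95, 51]
47 -> fault, evict 31, frames [95, 51, 47]
31 -> fault, evict 95, frames [51, 47, 31]
51 -> hit
31 -> hit
89 -> fault, evict 47, frames [51, 31, 89]
51 -> hit

{31, 51, 89}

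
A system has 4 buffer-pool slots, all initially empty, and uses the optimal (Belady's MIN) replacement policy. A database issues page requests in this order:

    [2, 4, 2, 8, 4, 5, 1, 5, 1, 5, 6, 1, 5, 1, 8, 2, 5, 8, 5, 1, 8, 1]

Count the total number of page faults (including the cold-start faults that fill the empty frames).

2: miss, frames [2]
4: miss, frames [2, 4]
2: hit
8: miss, frames [2, 4, 8]
4: hit
5: miss, frames [2, 4, 8, 5]
1: miss, evict 4, frames [2, 8, 5, 1]
5: hit
1: hit
5: hit
6: miss, evict 2, frames [8, 5, 1, 6]
1: hit
5: hit
1: hit
8: hit
2: miss, evict 6, frames [8, 5, 1, 2]
5: hit
8: hit
5: hit
1: hit
8: hit
1: hit
Page faults: 7.

7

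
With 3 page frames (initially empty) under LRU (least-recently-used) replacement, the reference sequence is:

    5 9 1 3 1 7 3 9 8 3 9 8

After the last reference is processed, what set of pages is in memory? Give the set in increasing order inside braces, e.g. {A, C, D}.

{3, 8, 9}

5: miss, frames {5}
9: miss, frames {5,9}
1: miss, frames {5,9,1}
3: miss, evict 5, frames {9,1,3}
1: hit
7: miss, evict 9, frames {3,1,7}
3: hit
9: miss, evict 1, frames {7,3,9}
8: miss, evict 7, frames {3,9,8}
3: hit
9: hit
8: hit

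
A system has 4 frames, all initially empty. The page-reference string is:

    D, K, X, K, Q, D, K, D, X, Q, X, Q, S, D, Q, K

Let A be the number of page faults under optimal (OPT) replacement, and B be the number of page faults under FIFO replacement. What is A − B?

Under OPT: F F F . F . . . . . . . F . . . → 5 faults.
Under FIFO: F F F . F . . . . . . . F F . F → 7 faults.
A − B = 5 − 7 = -2.

-2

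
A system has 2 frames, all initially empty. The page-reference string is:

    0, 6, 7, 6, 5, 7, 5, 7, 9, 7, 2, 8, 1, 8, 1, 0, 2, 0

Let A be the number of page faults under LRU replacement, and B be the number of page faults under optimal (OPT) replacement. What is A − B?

Under LRU: F F F . F F . . F . F F F . . F F . → 11 faults.
Under OPT: F F F . F . . . F . F F F . . F F . → 10 faults.
A − B = 11 − 10 = 1.

1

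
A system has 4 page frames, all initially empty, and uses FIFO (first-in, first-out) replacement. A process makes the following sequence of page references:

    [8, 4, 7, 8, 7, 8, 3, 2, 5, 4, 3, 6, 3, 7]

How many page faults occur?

8 → miss, frames {8}
4 → miss, frames {8,4}
7 → miss, frames {8,4,7}
8 → hit
7 → hit
8 → hit
3 → miss, frames {8,4,7,3}
2 → miss, evict 8, frames {4,7,3,2}
5 → miss, evict 4, frames {7,3,2,5}
4 → miss, evict 7, frames {3,2,5,4}
3 → hit
6 → miss, evict 3, frames {2,5,4,6}
3 → miss, evict 2, frames {5,4,6,3}
7 → miss, evict 5, frames {4,6,3,7}
Page faults: 10.

10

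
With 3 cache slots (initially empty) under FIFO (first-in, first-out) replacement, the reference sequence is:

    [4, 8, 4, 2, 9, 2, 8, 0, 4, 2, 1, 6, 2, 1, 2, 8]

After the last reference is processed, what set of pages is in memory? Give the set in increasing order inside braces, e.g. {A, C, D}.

4 → fault, frames [4]
8 → fault, frames [4, 8]
4 → hit
2 → fault, frames [4, 8, 2]
9 → fault, evict 4, frames [8, 2, 9]
2 → hit
8 → hit
0 → fault, evict 8, frames [2, 9, 0]
4 → fault, evict 2, frames [9, 0, 4]
2 → fault, evict 9, frames [0, 4, 2]
1 → fault, evict 0, frames [4, 2, 1]
6 → fault, evict 4, frames [2, 1, 6]
2 → hit
1 → hit
2 → hit
8 → fault, evict 2, frames [1, 6, 8]

{1, 6, 8}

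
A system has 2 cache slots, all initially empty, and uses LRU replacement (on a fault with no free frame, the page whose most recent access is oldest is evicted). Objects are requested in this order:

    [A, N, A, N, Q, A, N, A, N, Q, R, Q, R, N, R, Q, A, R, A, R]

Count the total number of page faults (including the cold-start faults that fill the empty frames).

A → miss, frames {A}
N → miss, frames {A,N}
A → hit
N → hit
Q → miss, evict A, frames {N,Q}
A → miss, evict N, frames {Q,A}
N → miss, evict Q, frames {A,N}
A → hit
N → hit
Q → miss, evict A, frames {N,Q}
R → miss, evict N, frames {Q,R}
Q → hit
R → hit
N → miss, evict Q, frames {R,N}
R → hit
Q → miss, evict N, frames {R,Q}
A → miss, evict R, frames {Q,A}
R → miss, evict Q, frames {A,R}
A → hit
R → hit
Page faults: 11.

11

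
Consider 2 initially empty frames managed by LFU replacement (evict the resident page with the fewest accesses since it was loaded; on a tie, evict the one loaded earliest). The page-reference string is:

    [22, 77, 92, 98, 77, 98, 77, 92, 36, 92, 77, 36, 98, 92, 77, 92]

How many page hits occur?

22 → miss, frames {22}
77 → miss, frames {22,77}
92 → miss, evict 22, frames {77,92}
98 → miss, evict 77, frames {92,98}
77 → miss, evict 92, frames {98,77}
98 → hit
77 → hit
92 → miss, evict 98, frames {77,92}
36 → miss, evict 92, frames {77,36}
92 → miss, evict 36, frames {77,92}
77 → hit
36 → miss, evict 92, frames {77,36}
98 → miss, evict 36, frames {77,98}
92 → miss, evict 98, frames {77,92}
77 → hit
92 → hit
Hits: 5.

5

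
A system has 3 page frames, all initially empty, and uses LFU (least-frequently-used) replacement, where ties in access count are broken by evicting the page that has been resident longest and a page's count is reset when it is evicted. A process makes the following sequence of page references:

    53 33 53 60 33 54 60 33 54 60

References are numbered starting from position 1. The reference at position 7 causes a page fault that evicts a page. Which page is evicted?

pos 1: 53: fault, frames {53}
pos 2: 33: fault, frames {53,33}
pos 3: 53: hit
pos 4: 60: fault, frames {53,33,60}
pos 5: 33: hit
pos 6: 54: fault, evict 60, frames {53,33,54}
pos 7: 60: fault, evict 54, frames {53,33,60}
At position 7, page 54 is evicted.

54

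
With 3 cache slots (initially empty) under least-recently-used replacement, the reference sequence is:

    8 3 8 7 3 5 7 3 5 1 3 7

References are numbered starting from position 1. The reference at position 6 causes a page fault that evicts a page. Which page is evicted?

8

pos 1: 8 → fault, frames [8]
pos 2: 3 → fault, frames [8, 3]
pos 3: 8 → hit
pos 4: 7 → fault, frames [3, 8, 7]
pos 5: 3 → hit
pos 6: 5 → fault, evict 8, frames [7, 3, 5]
At position 6, page 8 is evicted.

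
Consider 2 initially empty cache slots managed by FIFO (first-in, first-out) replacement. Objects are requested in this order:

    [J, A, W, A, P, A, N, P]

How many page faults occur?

7

J -> fault, frames (J)
A -> fault, frames (J A)
W -> fault, evict J, frames (A W)
A -> hit
P -> fault, evict A, frames (W P)
A -> fault, evict W, frames (P A)
N -> fault, evict P, frames (A N)
P -> fault, evict A, frames (N P)
Page faults: 7.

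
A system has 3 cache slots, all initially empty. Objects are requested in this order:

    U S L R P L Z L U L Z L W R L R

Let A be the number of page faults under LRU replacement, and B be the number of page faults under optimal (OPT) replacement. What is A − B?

1

Under LRU: F F F F F . F . F . . . F F . . → 9 faults.
Under OPT: F F F F F . F . . . . . F F . . → 8 faults.
A − B = 9 − 8 = 1.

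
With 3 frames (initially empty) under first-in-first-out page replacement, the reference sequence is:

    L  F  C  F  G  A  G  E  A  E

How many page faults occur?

6

L: fault, frames {L}
F: fault, frames {L,F}
C: fault, frames {L,F,C}
F: hit
G: fault, evict L, frames {F,C,G}
A: fault, evict F, frames {C,G,A}
G: hit
E: fault, evict C, frames {G,A,E}
A: hit
E: hit
Page faults: 6.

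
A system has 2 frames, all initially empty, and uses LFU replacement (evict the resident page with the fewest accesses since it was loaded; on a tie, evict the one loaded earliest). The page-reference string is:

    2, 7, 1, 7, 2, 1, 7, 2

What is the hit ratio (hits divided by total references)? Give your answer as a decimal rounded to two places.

2 → fault, frames (2)
7 → fault, frames (2 7)
1 → fault, evict 2, frames (7 1)
7 → hit
2 → fault, evict 1, frames (7 2)
1 → fault, evict 2, frames (7 1)
7 → hit
2 → fault, evict 1, frames (7 2)
Hits: 2 of 8 references → 2/8 = 0.2500.

0.25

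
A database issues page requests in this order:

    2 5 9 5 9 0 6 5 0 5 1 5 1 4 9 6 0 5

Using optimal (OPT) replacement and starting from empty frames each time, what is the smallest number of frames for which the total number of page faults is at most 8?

4

f=1: 18 faults
f=2: 11 faults
f=3: 9 faults
f=4: 8 faults
f=5: 7 faults
f=6: 7 faults
f=7: 7 faults
Smallest f with faults ≤ 8 is 4.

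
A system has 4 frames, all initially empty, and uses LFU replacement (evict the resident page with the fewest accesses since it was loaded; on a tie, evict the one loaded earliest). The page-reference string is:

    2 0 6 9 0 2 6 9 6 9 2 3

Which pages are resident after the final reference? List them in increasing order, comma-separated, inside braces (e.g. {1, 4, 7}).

2 → miss, frames [2]
0 → miss, frames [2, 0]
6 → miss, frames [2, 0, 6]
9 → miss, frames [2, 0, 6, 9]
0 → hit
2 → hit
6 → hit
9 → hit
6 → hit
9 → hit
2 → hit
3 → miss, evict 0, frames [2, 6, 9, 3]

{2, 3, 6, 9}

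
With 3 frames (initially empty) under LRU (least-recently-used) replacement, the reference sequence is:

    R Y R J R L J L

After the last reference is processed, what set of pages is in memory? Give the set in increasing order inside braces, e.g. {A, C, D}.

R: miss, frames [R]
Y: miss, frames [R, Y]
R: hit
J: miss, frames [Y, R, J]
R: hit
L: miss, evict Y, frames [J, R, L]
J: hit
L: hit

{J, L, R}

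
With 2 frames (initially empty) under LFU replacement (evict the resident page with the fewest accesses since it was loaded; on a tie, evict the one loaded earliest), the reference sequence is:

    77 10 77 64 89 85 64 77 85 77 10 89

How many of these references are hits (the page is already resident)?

77 -> fault, frames (77)
10 -> fault, frames (77 10)
77 -> hit
64 -> fault, evict 10, frames (77 64)
89 -> fault, evict 64, frames (77 89)
85 -> fault, evict 89, frames (77 85)
64 -> fault, evict 85, frames (77 64)
77 -> hit
85 -> fault, evict 64, frames (77 85)
77 -> hit
10 -> fault, evict 85, frames (77 10)
89 -> fault, evict 10, frames (77 89)
Hits: 3.

3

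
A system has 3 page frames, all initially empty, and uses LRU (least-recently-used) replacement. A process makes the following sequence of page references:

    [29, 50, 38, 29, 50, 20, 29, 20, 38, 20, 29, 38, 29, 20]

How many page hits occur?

9

29 -> fault, frames {29}
50 -> fault, frames {29,50}
38 -> fault, frames {29,50,38}
29 -> hit
50 -> hit
20 -> fault, evict 38, frames {29,50,20}
29 -> hit
20 -> hit
38 -> fault, evict 50, frames {29,20,38}
20 -> hit
29 -> hit
38 -> hit
29 -> hit
20 -> hit
Hits: 9.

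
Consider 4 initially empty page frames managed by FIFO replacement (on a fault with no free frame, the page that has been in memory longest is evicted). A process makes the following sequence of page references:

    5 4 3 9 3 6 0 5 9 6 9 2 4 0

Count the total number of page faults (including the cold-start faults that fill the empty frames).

9

5: miss, frames {5}
4: miss, frames {5,4}
3: miss, frames {5,4,3}
9: miss, frames {5,4,3,9}
3: hit
6: miss, evict 5, frames {4,3,9,6}
0: miss, evict 4, frames {3,9,6,0}
5: miss, evict 3, frames {9,6,0,5}
9: hit
6: hit
9: hit
2: miss, evict 9, frames {6,0,5,2}
4: miss, evict 6, frames {0,5,2,4}
0: hit
Page faults: 9.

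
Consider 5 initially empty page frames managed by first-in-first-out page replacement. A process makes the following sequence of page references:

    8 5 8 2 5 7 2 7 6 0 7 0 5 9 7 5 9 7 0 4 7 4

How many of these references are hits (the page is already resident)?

12

8 → fault, frames (8)
5 → fault, frames (8 5)
8 → hit
2 → fault, frames (8 5 2)
5 → hit
7 → fault, frames (8 5 2 7)
2 → hit
7 → hit
6 → fault, frames (8 5 2 7 6)
0 → fault, evict 8, frames (5 2 7 6 0)
7 → hit
0 → hit
5 → hit
9 → fault, evict 5, frames (2 7 6 0 9)
7 → hit
5 → fault, evict 2, frames (7 6 0 9 5)
9 → hit
7 → hit
0 → hit
4 → fault, evict 7, frames (6 0 9 5 4)
7 → fault, evict 6, frames (0 9 5 4 7)
4 → hit
Hits: 12.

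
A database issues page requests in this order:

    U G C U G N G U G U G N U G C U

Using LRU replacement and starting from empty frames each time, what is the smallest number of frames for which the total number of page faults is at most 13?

f=1: 16 faults
f=2: 12 faults
f=3: 5 faults
f=4: 4 faults
Smallest f with faults ≤ 13 is 2.

2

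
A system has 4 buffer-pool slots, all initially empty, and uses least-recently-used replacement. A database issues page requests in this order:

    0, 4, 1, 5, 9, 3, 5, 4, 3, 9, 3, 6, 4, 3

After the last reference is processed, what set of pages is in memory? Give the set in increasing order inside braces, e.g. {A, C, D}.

0 -> fault, frames [0]
4 -> fault, frames [0, 4]
1 -> fault, frames [0, 4, 1]
5 -> fault, frames [0, 4, 1, 5]
9 -> fault, evict 0, frames [4, 1, 5, 9]
3 -> fault, evict 4, frames [1, 5, 9, 3]
5 -> hit
4 -> fault, evict 1, frames [9, 3, 5, 4]
3 -> hit
9 -> hit
3 -> hit
6 -> fault, evict 5, frames [4, 9, 3, 6]
4 -> hit
3 -> hit

{3, 4, 6, 9}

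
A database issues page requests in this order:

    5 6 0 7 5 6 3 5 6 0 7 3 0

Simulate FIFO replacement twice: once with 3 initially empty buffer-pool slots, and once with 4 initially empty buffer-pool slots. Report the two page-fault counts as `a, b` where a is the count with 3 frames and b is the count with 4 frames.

3 frames: F F F F F F F . . F F . . → 9 faults.
4 frames: F F F F . . F F F F F F . → 10 faults.
10 > 9: adding a frame increased faults — Belady's anomaly.

9, 10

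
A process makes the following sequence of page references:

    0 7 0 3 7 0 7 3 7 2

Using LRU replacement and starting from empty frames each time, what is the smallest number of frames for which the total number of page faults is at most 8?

f=1: 10 faults
f=2: 7 faults
f=3: 4 faults
f=4: 4 faults
Smallest f with faults ≤ 8 is 2.

2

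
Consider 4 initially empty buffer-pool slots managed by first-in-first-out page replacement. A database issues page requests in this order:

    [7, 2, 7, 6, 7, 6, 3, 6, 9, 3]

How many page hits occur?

5

7 → fault, frames {7}
2 → fault, frames {7,2}
7 → hit
6 → fault, frames {7,2,6}
7 → hit
6 → hit
3 → fault, frames {7,2,6,3}
6 → hit
9 → fault, evict 7, frames {2,6,3,9}
3 → hit
Hits: 5.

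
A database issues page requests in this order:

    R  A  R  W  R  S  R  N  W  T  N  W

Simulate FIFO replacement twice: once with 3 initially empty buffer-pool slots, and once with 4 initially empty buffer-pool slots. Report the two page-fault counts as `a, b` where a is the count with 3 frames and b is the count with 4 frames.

8, 6

3 frames: F F . F . F F F F F . . → 8 faults.
4 frames: F F . F . F . F . F . . → 6 faults.
6 < 8: adding a frame reduced faults, as is typical.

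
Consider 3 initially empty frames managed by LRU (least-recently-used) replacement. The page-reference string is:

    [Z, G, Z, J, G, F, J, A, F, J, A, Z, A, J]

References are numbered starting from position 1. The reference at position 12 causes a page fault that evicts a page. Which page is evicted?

F

pos 1: Z: fault, frames {Z}
pos 2: G: fault, frames {Z,G}
pos 3: Z: hit
pos 4: J: fault, frames {G,Z,J}
pos 5: G: hit
pos 6: F: fault, evict Z, frames {J,G,F}
pos 7: J: hit
pos 8: A: fault, evict G, frames {F,J,A}
pos 9: F: hit
pos 10: J: hit
pos 11: A: hit
pos 12: Z: fault, evict F, frames {J,A,Z}
At position 12, page F is evicted.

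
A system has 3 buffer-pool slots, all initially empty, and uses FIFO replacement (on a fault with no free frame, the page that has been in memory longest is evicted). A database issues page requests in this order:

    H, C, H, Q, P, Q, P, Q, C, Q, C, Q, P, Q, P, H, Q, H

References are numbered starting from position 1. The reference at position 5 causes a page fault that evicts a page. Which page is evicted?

H

pos 1: H: fault, frames {H}
pos 2: C: fault, frames {H,C}
pos 3: H: hit
pos 4: Q: fault, frames {H,C,Q}
pos 5: P: fault, evict H, frames {C,Q,P}
At position 5, page H is evicted.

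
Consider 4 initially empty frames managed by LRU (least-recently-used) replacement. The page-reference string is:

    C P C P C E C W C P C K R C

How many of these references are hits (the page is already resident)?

8

C: fault, frames [C]
P: fault, frames [C, P]
C: hit
P: hit
C: hit
E: fault, frames [P, C, E]
C: hit
W: fault, frames [P, E, C, W]
C: hit
P: hit
C: hit
K: fault, evict E, frames [W, P, C, K]
R: fault, evict W, frames [P, C, K, R]
C: hit
Hits: 8.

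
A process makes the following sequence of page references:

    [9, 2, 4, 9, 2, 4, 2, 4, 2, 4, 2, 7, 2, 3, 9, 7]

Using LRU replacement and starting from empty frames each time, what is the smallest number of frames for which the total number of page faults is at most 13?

f=1: 16 faults
f=2: 10 faults
f=3: 7 faults
f=4: 6 faults
f=5: 5 faults
Smallest f with faults ≤ 13 is 2.

2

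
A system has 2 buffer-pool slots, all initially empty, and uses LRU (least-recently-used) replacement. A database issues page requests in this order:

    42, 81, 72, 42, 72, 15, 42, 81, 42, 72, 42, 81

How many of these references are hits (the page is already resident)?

42 → fault, frames [42]
81 → fault, frames [42, 81]
72 → fault, evict 42, frames [81, 72]
42 → fault, evict 81, frames [72, 42]
72 → hit
15 → fault, evict 42, frames [72, 15]
42 → fault, evict 72, frames [15, 42]
81 → fault, evict 15, frames [42, 81]
42 → hit
72 → fault, evict 81, frames [42, 72]
42 → hit
81 → fault, evict 72, frames [42, 81]
Hits: 3.

3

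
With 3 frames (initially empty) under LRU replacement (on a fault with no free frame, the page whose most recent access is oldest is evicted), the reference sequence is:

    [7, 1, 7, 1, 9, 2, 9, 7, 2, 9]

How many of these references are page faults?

7 -> miss, frames (7)
1 -> miss, frames (7 1)
7 -> hit
1 -> hit
9 -> miss, frames (7 1 9)
2 -> miss, evict 7, frames (1 9 2)
9 -> hit
7 -> miss, evict 1, frames (2 9 7)
2 -> hit
9 -> hit
Page faults: 5.

5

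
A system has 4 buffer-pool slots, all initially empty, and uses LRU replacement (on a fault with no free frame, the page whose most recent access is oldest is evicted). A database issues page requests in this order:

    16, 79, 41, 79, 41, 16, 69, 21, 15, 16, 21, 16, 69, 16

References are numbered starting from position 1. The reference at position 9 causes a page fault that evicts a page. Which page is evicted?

41

pos 1: 16 -> fault, frames [16]
pos 2: 79 -> fault, frames [16, 79]
pos 3: 41 -> fault, frames [16, 79, 41]
pos 4: 79 -> hit
pos 5: 41 -> hit
pos 6: 16 -> hit
pos 7: 69 -> fault, frames [79, 41, 16, 69]
pos 8: 21 -> fault, evict 79, frames [41, 16, 69, 21]
pos 9: 15 -> fault, evict 41, frames [16, 69, 21, 15]
At position 9, page 41 is evicted.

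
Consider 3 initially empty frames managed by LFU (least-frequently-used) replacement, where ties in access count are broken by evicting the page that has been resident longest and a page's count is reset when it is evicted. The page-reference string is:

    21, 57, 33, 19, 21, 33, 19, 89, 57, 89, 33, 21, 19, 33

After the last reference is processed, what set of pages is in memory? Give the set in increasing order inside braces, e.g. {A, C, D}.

21 -> fault, frames (21)
57 -> fault, frames (21 57)
33 -> fault, frames (21 57 33)
19 -> fault, evict 21, frames (57 33 19)
21 -> fault, evict 57, frames (33 19 21)
33 -> hit
19 -> hit
89 -> fault, evict 21, frames (33 19 89)
57 -> fault, evict 89, frames (33 19 57)
89 -> fault, evict 57, frames (33 19 89)
33 -> hit
21 -> fault, evict 89, frames (33 19 21)
19 -> hit
33 -> hit

{19, 21, 33}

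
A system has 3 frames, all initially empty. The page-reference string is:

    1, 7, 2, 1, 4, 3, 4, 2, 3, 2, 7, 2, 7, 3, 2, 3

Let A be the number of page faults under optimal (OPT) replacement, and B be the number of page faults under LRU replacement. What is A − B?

-1

Under OPT: F F F . F F . . . . F . . . . . → 6 faults.
Under LRU: F F F . F F . F . . F . . . . . → 7 faults.
A − B = 6 − 7 = -1.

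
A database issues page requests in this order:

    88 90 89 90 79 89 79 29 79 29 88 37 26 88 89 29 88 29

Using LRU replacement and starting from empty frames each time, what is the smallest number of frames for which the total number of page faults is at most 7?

f=1: 18 faults
f=2: 13 faults
f=3: 10 faults
f=4: 10 faults
f=5: 8 faults
f=6: 7 faults
f=7: 7 faults
Smallest f with faults ≤ 7 is 6.

6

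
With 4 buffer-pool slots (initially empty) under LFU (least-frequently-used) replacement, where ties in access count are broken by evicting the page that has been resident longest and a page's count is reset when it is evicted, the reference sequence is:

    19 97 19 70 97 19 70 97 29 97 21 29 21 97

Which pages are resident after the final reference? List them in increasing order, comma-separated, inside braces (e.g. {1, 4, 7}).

{19, 21, 70, 97}

19 -> miss, frames [19]
97 -> miss, frames [19, 97]
19 -> hit
70 -> miss, frames [19, 97, 70]
97 -> hit
19 -> hit
70 -> hit
97 -> hit
29 -> miss, frames [19, 97, 70, 29]
97 -> hit
21 -> miss, evict 29, frames [19, 97, 70, 21]
29 -> miss, evict 21, frames [19, 97, 70, 29]
21 -> miss, evict 29, frames [19, 97, 70, 21]
97 -> hit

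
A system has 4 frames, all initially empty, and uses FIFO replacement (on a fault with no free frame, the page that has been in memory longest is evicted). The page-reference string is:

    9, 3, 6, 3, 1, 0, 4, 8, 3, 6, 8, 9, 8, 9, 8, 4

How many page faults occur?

9: fault, frames [9]
3: fault, frames [9, 3]
6: fault, frames [9, 3, 6]
3: hit
1: fault, frames [9, 3, 6, 1]
0: fault, evict 9, frames [3, 6, 1, 0]
4: fault, evict 3, frames [6, 1, 0, 4]
8: fault, evict 6, frames [1, 0, 4, 8]
3: fault, evict 1, frames [0, 4, 8, 3]
6: fault, evict 0, frames [4, 8, 3, 6]
8: hit
9: fault, evict 4, frames [8, 3, 6, 9]
8: hit
9: hit
8: hit
4: fault, evict 8, frames [3, 6, 9, 4]
Page faults: 11.

11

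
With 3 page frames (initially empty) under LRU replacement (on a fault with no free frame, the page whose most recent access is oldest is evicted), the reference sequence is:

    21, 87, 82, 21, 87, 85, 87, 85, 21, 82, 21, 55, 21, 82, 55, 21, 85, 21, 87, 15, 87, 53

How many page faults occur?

21: miss, frames {21}
87: miss, frames {21,87}
82: miss, frames {21,87,82}
21: hit
87: hit
85: miss, evict 82, frames {21,87,85}
87: hit
85: hit
21: hit
82: miss, evict 87, frames {85,21,82}
21: hit
55: miss, evict 85, frames {82,21,55}
21: hit
82: hit
55: hit
21: hit
85: miss, evict 82, frames {55,21,85}
21: hit
87: miss, evict 55, frames {85,21,87}
15: miss, evict 85, frames {21,87,15}
87: hit
53: miss, evict 21, frames {15,87,53}
Page faults: 10.

10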